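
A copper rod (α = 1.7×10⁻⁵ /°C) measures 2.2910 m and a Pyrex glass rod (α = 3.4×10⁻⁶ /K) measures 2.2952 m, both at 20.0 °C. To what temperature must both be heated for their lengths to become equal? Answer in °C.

L₁(1 + α₁ΔT) = L₂(1 + α₂ΔT) ⇒ ΔT = (L₂ − L₁)/(α₁L₁ − α₂L₂)
L₂ − L₁ = 2.2952 − 2.2910 = 4.20×10⁻³ m
α₁L₁ − α₂L₂ = 1.7×10⁻⁵×2.2910 − 3.4×10⁻⁶×2.2952 = 3.114332×10⁻⁵ m/K
ΔT = 4.20×10⁻³ / 3.114332×10⁻⁵ = 134.860 K
T = 20.0 + 134.860 = 154.860 °C

T = 154.9 °C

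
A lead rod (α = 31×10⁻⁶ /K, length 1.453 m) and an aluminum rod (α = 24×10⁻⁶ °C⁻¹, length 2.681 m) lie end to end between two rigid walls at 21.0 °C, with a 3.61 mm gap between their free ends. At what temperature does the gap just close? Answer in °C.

T = 54.0 °C

α₁L₁ = 4.5043×10⁻⁵ m/K, α₂L₂ = 6.4344×10⁻⁵ m/K → total 1.09387×10⁻⁴ m/K
ΔT = g/(α₁L₁+α₂L₂) = 3.61×10⁻³ / 1.09387×10⁻⁴ = 33.002 K
T = 21.0 + 33.002 = 54.002 °C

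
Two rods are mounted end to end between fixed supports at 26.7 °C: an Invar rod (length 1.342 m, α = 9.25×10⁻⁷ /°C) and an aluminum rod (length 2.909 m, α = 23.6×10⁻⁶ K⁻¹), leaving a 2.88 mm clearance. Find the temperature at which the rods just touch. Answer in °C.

T = 67.9 °C

Gap closes when ΔL₁ + ΔL₂ = 2.88 mm = 2.88×10⁻³ m
(α₁L₁ + α₂L₂)ΔT = g
α₁L₁ + α₂L₂ = 9.25×10⁻⁷×1.342 + 23.6×10⁻⁶×2.909 = 6.989375×10⁻⁵ m/K
ΔT = 2.88×10⁻³ / 6.989375×10⁻⁵ = 41.205 K
T = 26.7 + 41.205 = 67.905 °C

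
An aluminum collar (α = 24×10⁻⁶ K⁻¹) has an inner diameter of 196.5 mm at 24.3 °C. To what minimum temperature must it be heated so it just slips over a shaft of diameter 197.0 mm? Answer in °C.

Required Δd = 197.0 − 196.5 = 0.5 mm
Δd = αd₀ΔT ⇒ ΔT = Δd/(αd₀) = 0.5 / (24×10⁻⁶ × 196.5) = 106.02 K
T_min = 24.3 + 106.02 = 130.32 °C

T = 130 °C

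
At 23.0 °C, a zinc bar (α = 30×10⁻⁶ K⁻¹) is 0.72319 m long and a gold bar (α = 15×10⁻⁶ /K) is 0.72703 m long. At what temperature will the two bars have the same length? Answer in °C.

L₁(1 + α₁ΔT) = L₂(1 + α₂ΔT) ⇒ ΔT = (L₂ − L₁)/(α₁L₁ − α₂L₂)
L₂ − L₁ = 0.72703 − 0.72319 = 3.84×10⁻³ m
α₁L₁ − α₂L₂ = 30×10⁻⁶×0.72319 − 15×10⁻⁶×0.72703 = 1.079025×10⁻⁵ m/K
ΔT = 3.84×10⁻³ / 1.079025×10⁻⁵ = 355.877 K
T = 23.0 + 355.877 = 378.877 °C

T = 378.9 °C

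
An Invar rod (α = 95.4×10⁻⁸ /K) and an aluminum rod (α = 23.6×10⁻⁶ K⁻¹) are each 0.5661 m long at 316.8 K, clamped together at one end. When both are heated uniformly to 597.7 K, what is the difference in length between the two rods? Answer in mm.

ΔT = 280.9 K
Invar: ΔL = 95.4×10⁻⁸ × 0.5661 m × 280.9 = 1.5170×10⁻⁴ m = 0.15170 mm
aluminum: ΔL = 23.6×10⁻⁶ × 0.5661 m × 280.9 = 3.7528×10⁻³ m = 3.7528 mm
difference = 3.7528 − 0.15170 = 3.6011 mm

3.60 mm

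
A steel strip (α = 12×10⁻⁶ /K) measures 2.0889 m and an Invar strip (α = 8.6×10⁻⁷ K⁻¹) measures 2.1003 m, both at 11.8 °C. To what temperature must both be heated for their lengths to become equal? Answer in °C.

T = 501.9 °C

Equal length when α₁L₁ΔT − α₂L₂ΔT = L₂ − L₁ = 1.14×10⁻² m
α₁L₁ = 2.50668×10⁻⁵, α₂L₂ = 1.806258×10⁻⁶ → Δ(αL) = 2.3260542×10⁻⁵ m/K
ΔT = 1.14×10⁻² / 2.3260542×10⁻⁵ = 490.100 K, so T = 11.8 + 490.100 = 501.900 °C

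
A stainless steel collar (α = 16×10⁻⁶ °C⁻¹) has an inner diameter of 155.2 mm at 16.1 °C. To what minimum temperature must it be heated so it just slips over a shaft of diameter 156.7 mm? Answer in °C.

Required Δd = 156.7 − 155.2 = 1.5 mm
Δd = αd₀ΔT ⇒ ΔT = Δd/(αd₀) = 1.5 / (16×10⁻⁶ × 155.2) = 604.06 K
T_min = 16.1 + 604.06 = 620.16 °C

T = 620 °C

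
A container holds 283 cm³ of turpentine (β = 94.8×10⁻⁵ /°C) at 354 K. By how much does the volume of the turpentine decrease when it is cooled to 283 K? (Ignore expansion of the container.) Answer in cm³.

ΔV = 19.0 cm³

|ΔT| = |283 − 354| = 71 K
ΔV = βV₀ΔT = (94.8×10⁻⁵)(283)(71) = 19.0 cm³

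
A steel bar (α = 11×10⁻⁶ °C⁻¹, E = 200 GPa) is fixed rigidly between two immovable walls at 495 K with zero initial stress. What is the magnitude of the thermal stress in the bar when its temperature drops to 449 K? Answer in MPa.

σ = 101 MPa

Fully constrained: the free strain ε = αΔT is blocked, so σ = Eε = EαΔT.
|ΔT| = 46 K
σ = 200×10⁹ × 11×10⁻⁶ × 46 = 1.01×10⁸ Pa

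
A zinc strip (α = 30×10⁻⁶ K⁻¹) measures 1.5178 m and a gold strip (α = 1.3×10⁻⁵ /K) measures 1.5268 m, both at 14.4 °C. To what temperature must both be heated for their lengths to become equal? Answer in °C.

T = 364.8 °C

Equal length when α₁L₁ΔT − α₂L₂ΔT = L₂ − L₁ = 9.00×10⁻³ m
α₁L₁ = 4.5534×10⁻⁵, α₂L₂ = 1.98484×10⁻⁵ → Δ(αL) = 2.56856×10⁻⁵ m/K
ΔT = 9.00×10⁻³ / 2.56856×10⁻⁵ = 350.391 K, so T = 14.4 + 350.391 = 364.791 °C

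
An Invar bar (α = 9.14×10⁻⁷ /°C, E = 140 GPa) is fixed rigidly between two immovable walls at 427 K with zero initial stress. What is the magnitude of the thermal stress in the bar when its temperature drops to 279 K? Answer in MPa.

Fully constrained: the free strain ε = αΔT is blocked, so σ = Eε = EαΔT.
|ΔT| = 148 K
σ = 140×10⁹ × 9.14×10⁻⁷ × 148 = 1.89×10⁷ Pa

σ = 18.9 MPa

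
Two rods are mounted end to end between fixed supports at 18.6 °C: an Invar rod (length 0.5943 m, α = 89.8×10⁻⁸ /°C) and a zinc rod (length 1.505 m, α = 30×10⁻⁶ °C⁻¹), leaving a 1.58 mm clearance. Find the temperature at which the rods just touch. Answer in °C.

T = 53.2 °C

Gap closes when ΔL₁ + ΔL₂ = 1.58 mm = 1.58×10⁻³ m
(α₁L₁ + α₂L₂)ΔT = g
α₁L₁ + α₂L₂ = 89.8×10⁻⁸×0.5943 + 30×10⁻⁶×1.505 = 4.56836814×10⁻⁵ m/K
ΔT = 1.58×10⁻³ / 4.56836814×10⁻⁵ = 34.586 K
T = 18.6 + 34.586 = 53.186 °C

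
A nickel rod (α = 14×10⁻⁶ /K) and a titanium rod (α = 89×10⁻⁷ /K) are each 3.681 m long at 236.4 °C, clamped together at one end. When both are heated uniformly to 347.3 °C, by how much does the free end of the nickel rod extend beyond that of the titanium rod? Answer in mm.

2.08 mm

ΔT = 110.9 K
nickel: ΔL = 14×10⁻⁶ × 3.681 m × 110.9 = 5.7151×10⁻³ m = 5.7151 mm
titanium: ΔL = 89×10⁻⁷ × 3.681 m × 110.9 = 3.6332×10⁻³ m = 3.6332 mm
difference = 5.7151 − 3.6332 = 2.0819 mm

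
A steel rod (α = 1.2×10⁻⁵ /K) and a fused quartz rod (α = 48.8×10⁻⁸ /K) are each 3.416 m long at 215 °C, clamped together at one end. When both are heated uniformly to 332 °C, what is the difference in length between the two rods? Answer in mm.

4.60 mm

ΔT = 117 K
steel: ΔL = 1.2×10⁻⁵ × 3.416 m × 117 = 4.7961×10⁻³ m = 4.7961 mm
fused quartz: ΔL = 48.8×10⁻⁸ × 3.416 m × 117 = 1.9504×10⁻⁴ m = 0.19504 mm
difference = 4.7961 − 0.19504 = 4.60106 mm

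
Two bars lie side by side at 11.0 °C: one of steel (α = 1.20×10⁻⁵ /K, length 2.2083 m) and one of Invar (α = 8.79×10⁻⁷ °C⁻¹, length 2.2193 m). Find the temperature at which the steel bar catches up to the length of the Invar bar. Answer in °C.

Equal length when α₁L₁ΔT − α₂L₂ΔT = L₂ − L₁ = 1.10×10⁻² m
α₁L₁ = 2.64996×10⁻⁵, α₂L₂ = 1.9507647×10⁻⁶ → Δ(αL) = 2.45488353×10⁻⁵ m/K
ΔT = 1.10×10⁻² / 2.45488353×10⁻⁵ = 448.086 K, so T = 11.0 + 448.086 = 459.086 °C

T = 459.1 °C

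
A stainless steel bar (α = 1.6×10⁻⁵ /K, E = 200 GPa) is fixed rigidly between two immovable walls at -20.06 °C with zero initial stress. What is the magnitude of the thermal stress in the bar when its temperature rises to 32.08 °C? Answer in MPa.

Fully constrained: the free strain ε = αΔT is blocked, so σ = Eε = EαΔT.
|ΔT| = 52.14 K
σ = 200×10⁹ × 1.6×10⁻⁵ × 52.14 = 1.67×10⁸ Pa

σ = 167 MPa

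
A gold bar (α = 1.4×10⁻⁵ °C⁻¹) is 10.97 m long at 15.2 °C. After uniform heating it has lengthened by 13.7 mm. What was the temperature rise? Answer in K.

ΔT = 89.2 K

ΔL = αL₀ΔT ⇒ ΔT = ΔL / (αL₀)
ΔT = 13.7×10⁻³ m / (1.4×10⁻⁵ × 10.97 m) = 89.204 K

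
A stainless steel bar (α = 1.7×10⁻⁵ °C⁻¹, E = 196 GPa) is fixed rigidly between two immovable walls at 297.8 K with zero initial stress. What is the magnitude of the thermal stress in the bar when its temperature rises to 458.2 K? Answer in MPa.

Fully constrained: the free strain ε = αΔT is blocked, so σ = Eε = EαΔT.
|ΔT| = 160.4 K
σ = 196×10⁹ × 1.7×10⁻⁵ × 160.4 = 5.34×10⁸ Pa

σ = 534 MPa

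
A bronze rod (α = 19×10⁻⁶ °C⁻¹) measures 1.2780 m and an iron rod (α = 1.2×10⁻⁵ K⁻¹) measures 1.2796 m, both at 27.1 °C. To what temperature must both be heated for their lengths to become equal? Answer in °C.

Equal length when α₁L₁ΔT − α₂L₂ΔT = L₂ − L₁ = 1.60×10⁻³ m
α₁L₁ = 2.4282×10⁻⁵, α₂L₂ = 1.53552×10⁻⁵ → Δ(αL) = 8.9268×10⁻⁶ m/K
ΔT = 1.60×10⁻³ / 8.9268×10⁻⁶ = 179.236 K, so T = 27.1 + 179.236 = 206.336 °C

T = 206.3 °C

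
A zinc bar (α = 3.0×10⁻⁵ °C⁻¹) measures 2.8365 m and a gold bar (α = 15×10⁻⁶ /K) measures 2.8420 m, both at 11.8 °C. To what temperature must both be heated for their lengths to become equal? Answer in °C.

Equal length when α₁L₁ΔT − α₂L₂ΔT = L₂ − L₁ = 5.50×10⁻³ m
α₁L₁ = 8.5095×10⁻⁵, α₂L₂ = 4.263×10⁻⁵ → Δ(αL) = 4.2465×10⁻⁵ m/K
ΔT = 5.50×10⁻³ / 4.2465×10⁻⁵ = 129.518 K, so T = 11.8 + 129.518 = 141.318 °C

T = 141.3 °C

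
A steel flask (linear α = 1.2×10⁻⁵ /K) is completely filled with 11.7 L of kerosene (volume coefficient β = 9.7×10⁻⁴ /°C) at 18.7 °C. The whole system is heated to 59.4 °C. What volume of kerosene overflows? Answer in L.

0.445 L

The flask also expands: β_container ≈ 3α = 3.6×10⁻⁵ /K
Net overflow = V₀(β_liq − 3α_cont)ΔT
β − 3α = 9.70×10⁻⁴ − 3.6×10⁻⁵ = 9.34×10⁻⁴ /K; ΔT = 40.7 K
ΔV = 11.7 × 9.34×10⁻⁴ × 40.7 = 0.445 L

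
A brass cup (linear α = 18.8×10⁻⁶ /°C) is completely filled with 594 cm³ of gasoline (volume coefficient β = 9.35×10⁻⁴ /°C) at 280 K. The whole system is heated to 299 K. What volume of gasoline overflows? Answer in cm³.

9.92 cm³

The cup also expands: β_container ≈ 3α = 5.64×10⁻⁵ /K
Net overflow = V₀(β_liq − 3α_cont)ΔT
β − 3α = 9.35×10⁻⁴ − 5.64×10⁻⁵ = 8.786×10⁻⁴ /K; ΔT = 19 K
ΔV = 594 × 8.786×10⁻⁴ × 19 = 9.92 cm³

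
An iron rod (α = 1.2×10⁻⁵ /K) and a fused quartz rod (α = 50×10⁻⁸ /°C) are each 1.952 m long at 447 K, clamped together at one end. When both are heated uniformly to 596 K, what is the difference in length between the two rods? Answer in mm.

3.34 mm

ΔT = 149 K
iron: ΔL = 1.2×10⁻⁵ × 1.952 m × 149 = 3.4902×10⁻³ m = 3.4902 mm
fused quartz: ΔL = 50×10⁻⁸ × 1.952 m × 149 = 1.4542×10⁻⁴ m = 0.14542 mm
difference = 3.4902 − 0.14542 = 3.34478 mm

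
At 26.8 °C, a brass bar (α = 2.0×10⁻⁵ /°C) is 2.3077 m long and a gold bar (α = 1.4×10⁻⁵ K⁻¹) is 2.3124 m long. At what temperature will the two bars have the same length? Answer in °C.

L₁(1 + α₁ΔT) = L₂(1 + α₂ΔT) ⇒ ΔT = (L₂ − L₁)/(α₁L₁ − α₂L₂)
L₂ − L₁ = 2.3124 − 2.3077 = 4.70×10⁻³ m
α₁L₁ − α₂L₂ = 2.0×10⁻⁵×2.3077 − 1.4×10⁻⁵×2.3124 = 1.37804×10⁻⁵ m/K
ΔT = 4.70×10⁻³ / 1.37804×10⁻⁵ = 341.064 K
T = 26.8 + 341.064 = 367.864 °C

T = 367.9 °C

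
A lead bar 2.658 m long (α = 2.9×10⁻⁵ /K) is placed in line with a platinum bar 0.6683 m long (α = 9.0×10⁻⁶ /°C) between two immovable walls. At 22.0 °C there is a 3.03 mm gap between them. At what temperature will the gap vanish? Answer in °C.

Gap closes when ΔL₁ + ΔL₂ = 3.03 mm = 3.03×10⁻³ m
(α₁L₁ + α₂L₂)ΔT = g
α₁L₁ + α₂L₂ = 2.9×10⁻⁵×2.658 + 9.0×10⁻⁶×0.6683 = 8.30967×10⁻⁵ m/K
ΔT = 3.03×10⁻³ / 8.30967×10⁻⁵ = 36.464 K
T = 22.0 + 36.464 = 58.464 °C

T = 58.5 °C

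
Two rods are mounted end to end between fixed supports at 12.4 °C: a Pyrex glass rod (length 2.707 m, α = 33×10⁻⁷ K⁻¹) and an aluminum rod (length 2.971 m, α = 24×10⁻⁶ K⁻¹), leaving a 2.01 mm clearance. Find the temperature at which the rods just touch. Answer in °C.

T = 37.5 °C

α₁L₁ = 8.9331×10⁻⁶ m/K, α₂L₂ = 7.1304×10⁻⁵ m/K → total 8.02371×10⁻⁵ m/K
ΔT = g/(α₁L₁+α₂L₂) = 2.01×10⁻³ / 8.02371×10⁻⁵ = 25.051 K
T = 12.4 + 25.051 = 37.451 °C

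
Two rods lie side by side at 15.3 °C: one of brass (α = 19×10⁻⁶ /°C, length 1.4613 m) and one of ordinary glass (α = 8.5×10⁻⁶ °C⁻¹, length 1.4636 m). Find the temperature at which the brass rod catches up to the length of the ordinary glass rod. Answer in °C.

L₁(1 + α₁ΔT) = L₂(1 + α₂ΔT) ⇒ ΔT = (L₂ − L₁)/(α₁L₁ − α₂L₂)
L₂ − L₁ = 1.4636 − 1.4613 = 2.30×10⁻³ m
α₁L₁ − α₂L₂ = 19×10⁻⁶×1.4613 − 8.5×10⁻⁶×1.4636 = 1.53241×10⁻⁵ m/K
ΔT = 2.30×10⁻³ / 1.53241×10⁻⁵ = 150.090 K
T = 15.3 + 150.090 = 165.390 °C

T = 165.4 °C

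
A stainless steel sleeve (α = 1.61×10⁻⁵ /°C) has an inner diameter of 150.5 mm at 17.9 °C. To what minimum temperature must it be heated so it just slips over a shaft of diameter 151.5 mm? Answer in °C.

Required Δd = 151.5 − 150.5 = 1.0 mm
Δd = αd₀ΔT ⇒ ΔT = Δd/(αd₀) = 1.0 / (1.61×10⁻⁵ × 150.5) = 412.70 K
T_min = 17.9 + 412.70 = 430.60 °C

T = 431 °C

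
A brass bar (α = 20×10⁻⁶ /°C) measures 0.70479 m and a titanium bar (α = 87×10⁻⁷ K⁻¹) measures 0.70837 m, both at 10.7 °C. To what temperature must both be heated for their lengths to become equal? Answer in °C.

Equal length when α₁L₁ΔT − α₂L₂ΔT = L₂ − L₁ = 3.58×10⁻³ m
α₁L₁ = 1.40958×10⁻⁵, α₂L₂ = 6.162819×10⁻⁶ → Δ(αL) = 7.932981×10⁻⁶ m/K
ΔT = 3.58×10⁻³ / 7.932981×10⁻⁶ = 451.281 K, so T = 10.7 + 451.281 = 461.981 °C

T = 462.0 °C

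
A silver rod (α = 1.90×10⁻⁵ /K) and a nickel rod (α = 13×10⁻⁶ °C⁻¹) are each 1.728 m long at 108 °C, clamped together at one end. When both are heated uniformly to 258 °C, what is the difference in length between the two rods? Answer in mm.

ΔT = 150 K
silver: ΔL = 1.90×10⁻⁵ × 1.728 m × 150 = 4.9248×10⁻³ m = 4.9248 mm
nickel: ΔL = 13×10⁻⁶ × 1.728 m × 150 = 3.3696×10⁻³ m = 3.3696 mm
difference = 4.9248 − 3.3696 = 1.5552 mm

1.56 mm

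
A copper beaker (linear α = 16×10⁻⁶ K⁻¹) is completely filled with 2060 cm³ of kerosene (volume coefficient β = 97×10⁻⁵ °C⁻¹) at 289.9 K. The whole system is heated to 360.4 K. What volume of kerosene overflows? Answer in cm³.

The beaker also expands: β_container ≈ 3α = 4.8×10⁻⁵ /K
Net overflow = V₀(β_liq − 3α_cont)ΔT
β − 3α = 9.70×10⁻⁴ − 4.8×10⁻⁵ = 9.22×10⁻⁴ /K; ΔT = 70.5 K
ΔV = 2060 × 9.22×10⁻⁴ × 70.5 = 134 cm³

134 cm³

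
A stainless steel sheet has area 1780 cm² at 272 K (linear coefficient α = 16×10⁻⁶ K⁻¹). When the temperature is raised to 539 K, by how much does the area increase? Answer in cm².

ΔA = 15.2 cm²

Area coefficient ≈ 2α; |ΔT| = 267 K
ΔA = 2αA₀ΔT = 2(16×10⁻⁶)(1780)(267) = 15.2 cm²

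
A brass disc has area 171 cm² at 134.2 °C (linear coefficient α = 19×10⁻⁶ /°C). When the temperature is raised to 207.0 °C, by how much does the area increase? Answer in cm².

ΔA = 0.473 cm²

Area coefficient ≈ 2α; |ΔT| = 72.8 K
ΔA = 2αA₀ΔT = 2(19×10⁻⁶)(171)(72.8) = 0.473 cm²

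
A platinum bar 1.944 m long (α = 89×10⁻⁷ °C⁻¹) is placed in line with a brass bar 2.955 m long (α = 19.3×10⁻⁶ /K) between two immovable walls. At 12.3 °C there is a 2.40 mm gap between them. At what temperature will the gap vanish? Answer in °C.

T = 44.6 °C

α₁L₁ = 1.73016×10⁻⁵ m/K, α₂L₂ = 5.70315×10⁻⁵ m/K → total 7.43331×10⁻⁵ m/K
ΔT = g/(α₁L₁+α₂L₂) = 2.40×10⁻³ / 7.43331×10⁻⁵ = 32.287 K
T = 12.3 + 32.287 = 44.587 °C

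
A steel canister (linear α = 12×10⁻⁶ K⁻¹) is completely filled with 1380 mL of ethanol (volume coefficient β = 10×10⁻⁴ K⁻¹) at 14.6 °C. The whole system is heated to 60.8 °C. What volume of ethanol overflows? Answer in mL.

The canister also expands: β_container ≈ 3α = 3.6×10⁻⁵ /K
Net overflow = V₀(β_liq − 3α_cont)ΔT
β − 3α = 1.00×10⁻³ − 3.6×10⁻⁵ = 9.64×10⁻⁴ /K; ΔT = 46.2 K
ΔV = 1380 × 9.64×10⁻⁴ × 46.2 = 61.5 mL

61.5 mL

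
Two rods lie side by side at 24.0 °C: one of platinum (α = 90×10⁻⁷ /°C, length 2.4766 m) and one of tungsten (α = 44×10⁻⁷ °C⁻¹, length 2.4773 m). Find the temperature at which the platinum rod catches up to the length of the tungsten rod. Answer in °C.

T = 85.46 °C

L₁(1 + α₁ΔT) = L₂(1 + α₂ΔT) ⇒ ΔT = (L₂ − L₁)/(α₁L₁ − α₂L₂)
L₂ − L₁ = 2.4773 − 2.4766 = 7.00×10⁻⁴ m
α₁L₁ − α₂L₂ = 90×10⁻⁷×2.4766 − 44×10⁻⁷×2.4773 = 1.138928×10⁻⁵ m/K
ΔT = 7.00×10⁻⁴ / 1.138928×10⁻⁵ = 61.4613 K
T = 24.0 + 61.4613 = 85.4613 °C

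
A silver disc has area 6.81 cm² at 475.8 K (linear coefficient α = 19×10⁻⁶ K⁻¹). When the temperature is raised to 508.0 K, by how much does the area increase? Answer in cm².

Area coefficient ≈ 2α; |ΔT| = 32.2 K
ΔA = 2αA₀ΔT = 2(19×10⁻⁶)(6.81)(32.2) = 8.33×10⁻³ cm²

ΔA = 0.00833 cm²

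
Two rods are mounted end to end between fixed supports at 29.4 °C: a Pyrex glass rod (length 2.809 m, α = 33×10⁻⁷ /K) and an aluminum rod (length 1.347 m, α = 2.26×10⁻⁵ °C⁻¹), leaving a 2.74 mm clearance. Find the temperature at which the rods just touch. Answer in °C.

Gap closes when ΔL₁ + ΔL₂ = 2.74 mm = 2.74×10⁻³ m
(α₁L₁ + α₂L₂)ΔT = g
α₁L₁ + α₂L₂ = 33×10⁻⁷×2.809 + 2.26×10⁻⁵×1.347 = 3.97119×10⁻⁵ m/K
ΔT = 2.74×10⁻³ / 3.97119×10⁻⁵ = 68.997 K
T = 29.4 + 68.997 = 98.397 °C

T = 98.4 °C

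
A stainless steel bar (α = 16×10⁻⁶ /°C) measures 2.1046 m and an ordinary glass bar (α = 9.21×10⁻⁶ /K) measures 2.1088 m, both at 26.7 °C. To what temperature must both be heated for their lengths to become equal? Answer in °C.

T = 321.4 °C

Equal length when α₁L₁ΔT − α₂L₂ΔT = L₂ − L₁ = 4.20×10⁻³ m
α₁L₁ = 3.36736×10⁻⁵, α₂L₂ = 1.9422048×10⁻⁵ → Δ(αL) = 1.4251552×10⁻⁵ m/K
ΔT = 4.20×10⁻³ / 1.4251552×10⁻⁵ = 294.705 K, so T = 26.7 + 294.705 = 321.405 °C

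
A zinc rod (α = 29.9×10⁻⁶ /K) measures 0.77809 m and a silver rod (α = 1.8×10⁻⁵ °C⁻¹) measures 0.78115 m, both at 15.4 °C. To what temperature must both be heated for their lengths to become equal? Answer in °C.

L₁(1 + α₁ΔT) = L₂(1 + α₂ΔT) ⇒ ΔT = (L₂ − L₁)/(α₁L₁ − α₂L₂)
L₂ − L₁ = 0.78115 − 0.77809 = 3.06×10⁻³ m
α₁L₁ − α₂L₂ = 29.9×10⁻⁶×0.77809 − 1.8×10⁻⁵×0.78115 = 9.204191×10⁻⁶ m/K
ΔT = 3.06×10⁻³ / 9.204191×10⁻⁶ = 332.457 K
T = 15.4 + 332.457 = 347.857 °C

T = 347.9 °C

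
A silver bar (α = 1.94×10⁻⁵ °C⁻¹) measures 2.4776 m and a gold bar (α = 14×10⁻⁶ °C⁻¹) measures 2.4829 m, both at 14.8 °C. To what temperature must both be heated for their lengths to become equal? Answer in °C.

L₁(1 + α₁ΔT) = L₂(1 + α₂ΔT) ⇒ ΔT = (L₂ − L₁)/(α₁L₁ − α₂L₂)
L₂ − L₁ = 2.4829 − 2.4776 = 5.30×10⁻³ m
α₁L₁ − α₂L₂ = 1.94×10⁻⁵×2.4776 − 14×10⁻⁶×2.4829 = 1.330484×10⁻⁵ m/K
ΔT = 5.30×10⁻³ / 1.330484×10⁻⁵ = 398.351 K
T = 14.8 + 398.351 = 413.151 °C

T = 413.2 °C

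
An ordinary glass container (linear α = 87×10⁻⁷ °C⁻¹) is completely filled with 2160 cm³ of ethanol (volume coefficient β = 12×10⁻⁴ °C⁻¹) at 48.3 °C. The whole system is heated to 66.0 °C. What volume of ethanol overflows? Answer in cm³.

The container also expands: β_container ≈ 3α = 2.61×10⁻⁵ /K
Net overflow = V₀(β_liq − 3α_cont)ΔT
β − 3α = 1.20×10⁻³ − 2.61×10⁻⁵ = 1.1739×10⁻³ /K; ΔT = 17.7 K
ΔV = 2160 × 1.1739×10⁻³ × 17.7 = 44.9 cm³

44.9 cm³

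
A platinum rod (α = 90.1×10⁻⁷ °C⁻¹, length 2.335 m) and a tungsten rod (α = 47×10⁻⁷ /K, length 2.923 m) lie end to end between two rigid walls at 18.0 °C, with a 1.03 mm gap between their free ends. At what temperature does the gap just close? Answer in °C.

Gap closes when ΔL₁ + ΔL₂ = 1.03 mm = 1.03×10⁻³ m
(α₁L₁ + α₂L₂)ΔT = g
α₁L₁ + α₂L₂ = 90.1×10⁻⁷×2.335 + 47×10⁻⁷×2.923 = 3.477645×10⁻⁵ m/K
ΔT = 1.03×10⁻³ / 3.477645×10⁻⁵ = 29.618 K
T = 18.0 + 29.618 = 47.618 °C

T = 47.6 °C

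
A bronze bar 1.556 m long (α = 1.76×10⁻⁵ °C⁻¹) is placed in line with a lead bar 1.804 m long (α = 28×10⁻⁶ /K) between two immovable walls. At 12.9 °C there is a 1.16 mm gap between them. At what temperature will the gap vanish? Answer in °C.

α₁L₁ = 2.73856×10⁻⁵ m/K, α₂L₂ = 5.0512×10⁻⁵ m/K → total 7.78976×10⁻⁵ m/K
ΔT = g/(α₁L₁+α₂L₂) = 1.16×10⁻³ / 7.78976×10⁻⁵ = 14.891 K
T = 12.9 + 14.891 = 27.791 °C

T = 27.8 °C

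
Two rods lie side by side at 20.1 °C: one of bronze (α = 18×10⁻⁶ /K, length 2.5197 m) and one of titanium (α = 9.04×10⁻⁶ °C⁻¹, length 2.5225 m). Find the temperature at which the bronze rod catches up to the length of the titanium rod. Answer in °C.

Equal length when α₁L₁ΔT − α₂L₂ΔT = L₂ − L₁ = 2.80×10⁻³ m
α₁L₁ = 4.53546×10⁻⁵, α₂L₂ = 2.28034×10⁻⁵ → Δ(αL) = 2.25512×10⁻⁵ m/K
ΔT = 2.80×10⁻³ / 2.25512×10⁻⁵ = 124.162 K, so T = 20.1 + 124.162 = 144.262 °C

T = 144.3 °C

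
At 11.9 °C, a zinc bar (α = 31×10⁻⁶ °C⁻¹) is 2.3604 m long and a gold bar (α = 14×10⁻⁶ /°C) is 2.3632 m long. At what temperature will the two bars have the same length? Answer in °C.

T = 81.75 °C

Equal length when α₁L₁ΔT − α₂L₂ΔT = L₂ − L₁ = 2.80×10⁻³ m
α₁L₁ = 7.31724×10⁻⁵, α₂L₂ = 3.30848×10⁻⁵ → Δ(αL) = 4.00876×10⁻⁵ m/K
ΔT = 2.80×10⁻³ / 4.00876×10⁻⁵ = 69.8470 K, so T = 11.9 + 69.8470 = 81.7470 °C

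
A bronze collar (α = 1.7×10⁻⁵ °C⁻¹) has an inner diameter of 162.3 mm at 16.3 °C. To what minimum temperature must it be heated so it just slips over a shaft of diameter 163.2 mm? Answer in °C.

T = 342 °C

Required Δd = 163.2 − 162.3 = 0.9 mm
Δd = αd₀ΔT ⇒ ΔT = Δd/(αd₀) = 0.9 / (1.7×10⁻⁵ × 162.3) = 326.19 K
T_min = 16.3 + 326.19 = 342.49 °C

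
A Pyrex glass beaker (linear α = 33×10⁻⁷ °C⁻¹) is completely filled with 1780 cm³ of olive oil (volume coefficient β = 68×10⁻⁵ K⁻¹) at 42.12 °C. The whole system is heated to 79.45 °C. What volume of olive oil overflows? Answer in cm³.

The beaker also expands: β_container ≈ 3α = 9.9×10⁻⁶ /K
Net overflow = V₀(β_liq − 3α_cont)ΔT
β − 3α = 6.80×10⁻⁴ − 9.9×10⁻⁶ = 6.701×10⁻⁴ /K; ΔT = 37.33 K
ΔV = 1780 × 6.701×10⁻⁴ × 37.33 = 44.5 cm³

44.5 cm³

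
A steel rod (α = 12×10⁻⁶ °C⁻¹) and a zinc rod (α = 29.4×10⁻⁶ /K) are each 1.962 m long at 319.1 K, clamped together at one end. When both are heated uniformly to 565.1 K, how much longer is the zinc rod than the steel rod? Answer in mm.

8.40 mm

ΔT = 246.0 K
steel: ΔL = 12×10⁻⁶ × 1.962 m × 246.0 = 5.7918×10⁻³ m = 5.7918 mm
zinc: ΔL = 29.4×10⁻⁶ × 1.962 m × 246.0 = 1.4190×10⁻² m = 14.190 mm
difference = 14.190 − 5.7918 = 8.3982 mm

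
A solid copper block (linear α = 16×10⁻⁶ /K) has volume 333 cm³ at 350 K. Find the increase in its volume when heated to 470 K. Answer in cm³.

ΔV = 1.92 cm³

Isotropic solid: β ≈ 3α = 4.8×10⁻⁵ /K; ΔT = 120 K
ΔV = 3αV₀ΔT = 3(16×10⁻⁶)(333)(120) = 1.92 cm³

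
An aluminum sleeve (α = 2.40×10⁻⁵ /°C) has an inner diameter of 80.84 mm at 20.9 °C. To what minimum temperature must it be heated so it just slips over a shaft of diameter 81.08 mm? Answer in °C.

T = 145 °C

Required Δd = 81.08 − 80.84 = 0.24 mm
Δd = αd₀ΔT ⇒ ΔT = Δd/(αd₀) = 0.24 / (2.40×10⁻⁵ × 80.84) = 123.70 K
T_min = 20.9 + 123.70 = 144.60 °C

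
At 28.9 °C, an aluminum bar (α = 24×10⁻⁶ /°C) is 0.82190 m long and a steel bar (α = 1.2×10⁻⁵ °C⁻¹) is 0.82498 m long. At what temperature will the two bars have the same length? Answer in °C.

T = 342.4 °C

Equal length when α₁L₁ΔT − α₂L₂ΔT = L₂ − L₁ = 3.08×10⁻³ m
α₁L₁ = 1.97256×10⁻⁵, α₂L₂ = 9.89976×10⁻⁶ → Δ(αL) = 9.82584×10⁻⁶ m/K
ΔT = 3.08×10⁻³ / 9.82584×10⁻⁶ = 313.459 K, so T = 28.9 + 313.459 = 342.359 °C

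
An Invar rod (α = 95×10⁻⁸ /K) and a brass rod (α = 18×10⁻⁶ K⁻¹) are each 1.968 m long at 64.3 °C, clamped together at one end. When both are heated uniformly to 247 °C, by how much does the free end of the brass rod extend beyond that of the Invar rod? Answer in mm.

6.13 mm

ΔT = 182.7 K
Invar: ΔL = 95×10⁻⁸ × 1.968 m × 182.7 = 3.4158×10⁻⁴ m = 0.34158 mm
brass: ΔL = 18×10⁻⁶ × 1.968 m × 182.7 = 6.4720×10⁻³ m = 6.4720 mm
difference = 6.4720 − 0.34158 = 6.13042 mm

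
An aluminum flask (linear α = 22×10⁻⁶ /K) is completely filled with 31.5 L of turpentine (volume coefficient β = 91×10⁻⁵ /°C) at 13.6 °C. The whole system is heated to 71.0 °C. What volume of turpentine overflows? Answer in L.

The flask also expands: β_container ≈ 3α = 6.6×10⁻⁵ /K
Net overflow = V₀(β_liq − 3α_cont)ΔT
β − 3α = 9.10×10⁻⁴ − 6.6×10⁻⁵ = 8.44×10⁻⁴ /K; ΔT = 57.4 K
ΔV = 31.5 × 8.44×10⁻⁴ × 57.4 = 1.53 L

1.53 L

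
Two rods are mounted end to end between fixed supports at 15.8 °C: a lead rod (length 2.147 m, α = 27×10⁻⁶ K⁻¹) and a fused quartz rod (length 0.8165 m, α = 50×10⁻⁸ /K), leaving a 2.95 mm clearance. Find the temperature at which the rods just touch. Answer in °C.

T = 66.3 °C

Gap closes when ΔL₁ + ΔL₂ = 2.95 mm = 2.95×10⁻³ m
(α₁L₁ + α₂L₂)ΔT = g
α₁L₁ + α₂L₂ = 27×10⁻⁶×2.147 + 50×10⁻⁸×0.8165 = 5.837725×10⁻⁵ m/K
ΔT = 2.95×10⁻³ / 5.837725×10⁻⁵ = 50.533 K
T = 15.8 + 50.533 = 66.333 °C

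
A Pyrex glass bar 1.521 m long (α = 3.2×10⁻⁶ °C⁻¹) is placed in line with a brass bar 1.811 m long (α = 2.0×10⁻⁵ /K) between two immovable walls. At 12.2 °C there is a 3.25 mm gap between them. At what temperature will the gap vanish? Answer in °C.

T = 91.3 °C

α₁L₁ = 4.8672×10⁻⁶ m/K, α₂L₂ = 3.622×10⁻⁵ m/K → total 4.10872×10⁻⁵ m/K
ΔT = g/(α₁L₁+α₂L₂) = 3.25×10⁻³ / 4.10872×10⁻⁵ = 79.100 K
T = 12.2 + 79.100 = 91.300 °C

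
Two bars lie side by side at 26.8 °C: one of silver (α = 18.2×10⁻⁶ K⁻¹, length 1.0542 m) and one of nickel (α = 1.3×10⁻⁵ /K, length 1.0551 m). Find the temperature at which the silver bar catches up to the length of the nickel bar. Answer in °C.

T = 191.3 °C

Equal length when α₁L₁ΔT − α₂L₂ΔT = L₂ − L₁ = 9.00×10⁻⁴ m
α₁L₁ = 1.918644×10⁻⁵, α₂L₂ = 1.37163×10⁻⁵ → Δ(αL) = 5.47014×10⁻⁶ m/K
ΔT = 9.00×10⁻⁴ / 5.47014×10⁻⁶ = 164.530 K, so T = 26.8 + 164.530 = 191.330 °C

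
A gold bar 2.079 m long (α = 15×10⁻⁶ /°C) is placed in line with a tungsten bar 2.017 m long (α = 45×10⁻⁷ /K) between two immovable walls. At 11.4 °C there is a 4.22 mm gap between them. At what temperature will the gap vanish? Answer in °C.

T = 116 °C

Gap closes when ΔL₁ + ΔL₂ = 4.22 mm = 4.22×10⁻³ m
(α₁L₁ + α₂L₂)ΔT = g
α₁L₁ + α₂L₂ = 15×10⁻⁶×2.079 + 45×10⁻⁷×2.017 = 4.02615×10⁻⁵ m/K
ΔT = 4.22×10⁻³ / 4.02615×10⁻⁵ = 104.81 K
T = 11.4 + 104.81 = 116.21 °C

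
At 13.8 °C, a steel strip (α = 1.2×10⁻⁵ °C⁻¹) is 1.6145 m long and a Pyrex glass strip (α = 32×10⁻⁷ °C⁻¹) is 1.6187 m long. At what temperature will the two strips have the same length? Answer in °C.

Equal length when α₁L₁ΔT − α₂L₂ΔT = L₂ − L₁ = 4.20×10⁻³ m
α₁L₁ = 1.9374×10⁻⁵, α₂L₂ = 5.17984×10⁻⁶ → Δ(αL) = 1.419416×10⁻⁵ m/K
ΔT = 4.20×10⁻³ / 1.419416×10⁻⁵ = 295.896 K, so T = 13.8 + 295.896 = 309.696 °C

T = 309.7 °C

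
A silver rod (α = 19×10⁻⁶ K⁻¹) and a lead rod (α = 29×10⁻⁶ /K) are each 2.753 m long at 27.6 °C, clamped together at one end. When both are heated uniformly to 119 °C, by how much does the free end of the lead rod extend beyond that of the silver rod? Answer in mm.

ΔT = 91.4 K
silver: ΔL = 19×10⁻⁶ × 2.753 m × 91.4 = 4.7809×10⁻³ m = 4.7809 mm
lead: ΔL = 29×10⁻⁶ × 2.753 m × 91.4 = 7.2971×10⁻³ m = 7.2971 mm
difference = 7.2971 − 4.7809 = 2.5162 mm

2.52 mm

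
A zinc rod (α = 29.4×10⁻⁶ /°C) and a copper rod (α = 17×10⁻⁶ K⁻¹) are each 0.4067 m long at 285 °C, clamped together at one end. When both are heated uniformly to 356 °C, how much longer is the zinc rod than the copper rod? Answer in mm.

ΔT = 71 K
zinc: ΔL = 29.4×10⁻⁶ × 0.4067 m × 71 = 8.4895×10⁻⁴ m = 0.84895 mm
copper: ΔL = 17×10⁻⁶ × 0.4067 m × 71 = 4.9089×10⁻⁴ m = 0.49089 mm
difference = 0.84895 − 0.49089 = 0.35806 mm

0.358 mm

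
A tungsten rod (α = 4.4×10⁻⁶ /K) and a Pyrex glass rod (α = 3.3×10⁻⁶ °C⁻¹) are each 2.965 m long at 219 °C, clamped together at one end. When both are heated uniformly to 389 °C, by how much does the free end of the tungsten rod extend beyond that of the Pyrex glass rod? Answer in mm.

0.554 mm

ΔT = 170 K
tungsten: ΔL = 4.4×10⁻⁶ × 2.965 m × 170 = 2.2178×10⁻³ m = 2.2178 mm
Pyrex glass: ΔL = 3.3×10⁻⁶ × 2.965 m × 170 = 1.6634×10⁻³ m = 1.6634 mm
difference = 2.2178 − 1.6634 = 0.5544 mm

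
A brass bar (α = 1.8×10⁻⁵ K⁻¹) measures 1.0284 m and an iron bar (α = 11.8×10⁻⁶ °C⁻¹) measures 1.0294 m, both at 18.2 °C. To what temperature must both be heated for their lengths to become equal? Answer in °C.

T = 175.3 °C

L₁(1 + α₁ΔT) = L₂(1 + α₂ΔT) ⇒ ΔT = (L₂ − L₁)/(α₁L₁ − α₂L₂)
L₂ − L₁ = 1.0294 − 1.0284 = 1.00×10⁻³ m
α₁L₁ − α₂L₂ = 1.8×10⁻⁵×1.0284 − 11.8×10⁻⁶×1.0294 = 6.36428×10⁻⁶ m/K
ΔT = 1.00×10⁻³ / 6.36428×10⁻⁶ = 157.127 K
T = 18.2 + 157.127 = 175.327 °C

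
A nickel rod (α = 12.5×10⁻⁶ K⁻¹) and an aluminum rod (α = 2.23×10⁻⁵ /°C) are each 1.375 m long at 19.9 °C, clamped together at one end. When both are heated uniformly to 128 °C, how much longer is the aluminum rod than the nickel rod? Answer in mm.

1.46 mm

ΔT = 108.1 K
nickel: ΔL = 12.5×10⁻⁶ × 1.375 m × 108.1 = 1.8580×10⁻³ m = 1.8580 mm
aluminum: ΔL = 2.23×10⁻⁵ × 1.375 m × 108.1 = 3.3146×10⁻³ m = 3.3146 mm
difference = 3.3146 − 1.8580 = 1.4566 mm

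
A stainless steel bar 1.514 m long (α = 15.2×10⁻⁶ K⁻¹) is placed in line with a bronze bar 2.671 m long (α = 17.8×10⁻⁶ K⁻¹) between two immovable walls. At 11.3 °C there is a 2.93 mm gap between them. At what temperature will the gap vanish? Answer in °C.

T = 52.8 °C

Gap closes when ΔL₁ + ΔL₂ = 2.93 mm = 2.93×10⁻³ m
(α₁L₁ + α₂L₂)ΔT = g
α₁L₁ + α₂L₂ = 15.2×10⁻⁶×1.514 + 17.8×10⁻⁶×2.671 = 7.05566×10⁻⁵ m/K
ΔT = 2.93×10⁻³ / 7.05566×10⁻⁵ = 41.527 K
T = 11.3 + 41.527 = 52.827 °C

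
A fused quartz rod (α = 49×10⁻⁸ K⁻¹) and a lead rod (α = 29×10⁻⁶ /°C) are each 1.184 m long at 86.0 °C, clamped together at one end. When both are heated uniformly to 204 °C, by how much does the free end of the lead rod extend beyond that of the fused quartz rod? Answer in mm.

3.98 mm

ΔT = 118.0 K
fused quartz: ΔL = 49×10⁻⁸ × 1.184 m × 118.0 = 6.8459×10⁻⁵ m = 0.068459 mm
lead: ΔL = 29×10⁻⁶ × 1.184 m × 118.0 = 4.0516×10⁻³ m = 4.0516 mm
difference = 4.0516 − 0.068459 = 3.983141 mm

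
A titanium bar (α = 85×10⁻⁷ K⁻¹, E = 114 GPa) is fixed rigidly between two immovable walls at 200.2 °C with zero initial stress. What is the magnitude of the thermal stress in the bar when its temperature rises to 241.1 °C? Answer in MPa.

Fully constrained: the free strain ε = αΔT is blocked, so σ = Eε = EαΔT.
|ΔT| = 40.9 K
σ = 114×10⁹ × 85×10⁻⁷ × 40.9 = 3.96×10⁷ Pa

σ = 39.6 MPa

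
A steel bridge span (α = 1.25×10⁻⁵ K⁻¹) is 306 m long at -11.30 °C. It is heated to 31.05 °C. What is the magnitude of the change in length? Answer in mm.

ΔL = 162 mm

|ΔT| = |31.05 − (-11.30)| = 42.35 K
ΔL = αL₀ΔT = (1.25×10⁻⁵)(306)(42.35) = 1.62×10⁻¹ m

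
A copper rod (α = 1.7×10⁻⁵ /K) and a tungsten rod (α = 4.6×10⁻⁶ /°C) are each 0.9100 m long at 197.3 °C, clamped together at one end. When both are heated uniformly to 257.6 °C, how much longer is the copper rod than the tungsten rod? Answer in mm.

0.680 mm

ΔT = 60.3 K
copper: ΔL = 1.7×10⁻⁵ × 0.9100 m × 60.3 = 9.3284×10⁻⁴ m = 0.93284 mm
tungsten: ΔL = 4.6×10⁻⁶ × 0.9100 m × 60.3 = 2.5242×10⁻⁴ m = 0.25242 mm
difference = 0.93284 − 0.25242 = 0.68042 mm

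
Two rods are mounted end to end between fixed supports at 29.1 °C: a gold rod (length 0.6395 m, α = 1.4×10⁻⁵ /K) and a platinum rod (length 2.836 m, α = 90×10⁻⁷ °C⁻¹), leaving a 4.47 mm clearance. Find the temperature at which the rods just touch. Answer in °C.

T = 159 °C

α₁L₁ = 8.953×10⁻⁶ m/K, α₂L₂ = 2.5524×10⁻⁵ m/K → total 3.4477×10⁻⁵ m/K
ΔT = g/(α₁L₁+α₂L₂) = 4.47×10⁻³ / 3.4477×10⁻⁵ = 129.65 K
T = 29.1 + 129.65 = 158.75 °C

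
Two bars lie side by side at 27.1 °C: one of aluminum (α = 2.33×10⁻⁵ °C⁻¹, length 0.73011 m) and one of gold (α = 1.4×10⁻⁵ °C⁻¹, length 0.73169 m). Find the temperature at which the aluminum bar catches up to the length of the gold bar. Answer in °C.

T = 260.6 °C

Equal length when α₁L₁ΔT − α₂L₂ΔT = L₂ − L₁ = 1.58×10⁻³ m
α₁L₁ = 1.7011563×10⁻⁵, α₂L₂ = 1.024366×10⁻⁵ → Δ(αL) = 6.767903×10⁻⁶ m/K
ΔT = 1.58×10⁻³ / 6.767903×10⁻⁶ = 233.455 K, so T = 27.1 + 233.455 = 260.555 °C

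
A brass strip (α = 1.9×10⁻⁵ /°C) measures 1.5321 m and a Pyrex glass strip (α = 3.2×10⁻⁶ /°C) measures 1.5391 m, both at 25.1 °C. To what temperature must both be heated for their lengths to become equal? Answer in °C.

T = 314.5 °C

Equal length when α₁L₁ΔT − α₂L₂ΔT = L₂ − L₁ = 7.00×10⁻³ m
α₁L₁ = 2.91099×10⁻⁵, α₂L₂ = 4.92512×10⁻⁶ → Δ(αL) = 2.418478×10⁻⁵ m/K
ΔT = 7.00×10⁻³ / 2.418478×10⁻⁵ = 289.438 K, so T = 25.1 + 289.438 = 314.538 °C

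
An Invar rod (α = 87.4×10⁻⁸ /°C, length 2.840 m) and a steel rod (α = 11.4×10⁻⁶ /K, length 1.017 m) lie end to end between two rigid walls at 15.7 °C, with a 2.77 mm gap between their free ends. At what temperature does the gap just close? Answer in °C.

Gap closes when ΔL₁ + ΔL₂ = 2.77 mm = 2.77×10⁻³ m
(α₁L₁ + α₂L₂)ΔT = g
α₁L₁ + α₂L₂ = 87.4×10⁻⁸×2.840 + 11.4×10⁻⁶×1.017 = 1.407596×10⁻⁵ m/K
ΔT = 2.77×10⁻³ / 1.407596×10⁻⁵ = 196.79 K
T = 15.7 + 196.79 = 212.49 °C

T = 212 °C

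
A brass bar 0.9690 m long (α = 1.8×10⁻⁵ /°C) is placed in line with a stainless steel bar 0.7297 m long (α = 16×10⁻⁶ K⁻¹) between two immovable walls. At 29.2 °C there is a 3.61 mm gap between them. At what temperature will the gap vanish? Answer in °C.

T = 153 °C

α₁L₁ = 1.7442×10⁻⁵ m/K, α₂L₂ = 1.16752×10⁻⁵ m/K → total 2.91172×10⁻⁵ m/K
ΔT = g/(α₁L₁+α₂L₂) = 3.61×10⁻³ / 2.91172×10⁻⁵ = 123.98 K
T = 29.2 + 123.98 = 153.18 °C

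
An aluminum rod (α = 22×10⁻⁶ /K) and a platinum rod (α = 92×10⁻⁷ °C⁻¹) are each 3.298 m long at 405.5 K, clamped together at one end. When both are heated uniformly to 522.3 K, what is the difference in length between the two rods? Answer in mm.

ΔT = 116.8 K
aluminum: ΔL = 22×10⁻⁶ × 3.298 m × 116.8 = 8.4745×10⁻³ m = 8.4745 mm
platinum: ΔL = 92×10⁻⁷ × 3.298 m × 116.8 = 3.5439×10⁻³ m = 3.5439 mm
difference = 8.4745 − 3.5439 = 4.9306 mm

4.93 mm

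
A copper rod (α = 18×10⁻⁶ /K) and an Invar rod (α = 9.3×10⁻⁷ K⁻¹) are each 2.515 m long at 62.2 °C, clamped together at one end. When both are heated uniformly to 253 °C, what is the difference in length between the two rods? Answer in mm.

8.19 mm

ΔT = 190.8 K
copper: ΔL = 18×10⁻⁶ × 2.515 m × 190.8 = 8.6375×10⁻³ m = 8.6375 mm
Invar: ΔL = 9.3×10⁻⁷ × 2.515 m × 190.8 = 4.4627×10⁻⁴ m = 0.44627 mm
difference = 8.6375 − 0.44627 = 8.19123 mm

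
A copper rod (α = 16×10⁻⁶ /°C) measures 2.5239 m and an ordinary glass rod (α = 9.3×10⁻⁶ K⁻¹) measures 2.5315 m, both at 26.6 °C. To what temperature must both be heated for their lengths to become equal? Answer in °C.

Equal length when α₁L₁ΔT − α₂L₂ΔT = L₂ − L₁ = 7.60×10⁻³ m
α₁L₁ = 4.03824×10⁻⁵, α₂L₂ = 2.354295×10⁻⁵ → Δ(αL) = 1.683945×10⁻⁵ m/K
ΔT = 7.60×10⁻³ / 1.683945×10⁻⁵ = 451.321 K, so T = 26.6 + 451.321 = 477.921 °C

T = 477.9 °C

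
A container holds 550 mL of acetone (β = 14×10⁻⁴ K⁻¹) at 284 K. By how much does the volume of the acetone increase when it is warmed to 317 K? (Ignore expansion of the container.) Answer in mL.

|ΔT| = |317 − 284| = 33 K
ΔV = βV₀ΔT = (14×10⁻⁴)(550)(33) = 25.4 mL

ΔV = 25.4 mL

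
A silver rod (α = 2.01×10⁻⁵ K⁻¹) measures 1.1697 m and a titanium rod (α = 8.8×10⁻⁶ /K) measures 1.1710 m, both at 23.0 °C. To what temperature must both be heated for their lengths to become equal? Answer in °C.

T = 121.4 °C

L₁(1 + α₁ΔT) = L₂(1 + α₂ΔT) ⇒ ΔT = (L₂ − L₁)/(α₁L₁ − α₂L₂)
L₂ − L₁ = 1.1710 − 1.1697 = 1.30×10⁻³ m
α₁L₁ − α₂L₂ = 2.01×10⁻⁵×1.1697 − 8.8×10⁻⁶×1.1710 = 1.320617×10⁻⁵ m/K
ΔT = 1.30×10⁻³ / 1.320617×10⁻⁵ = 98.439 K
T = 23.0 + 98.439 = 121.439 °C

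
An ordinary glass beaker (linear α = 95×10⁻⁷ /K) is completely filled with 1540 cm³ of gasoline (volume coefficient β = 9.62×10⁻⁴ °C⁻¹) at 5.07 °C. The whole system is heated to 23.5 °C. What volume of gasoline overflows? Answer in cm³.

26.5 cm³

The beaker also expands: β_container ≈ 3α = 2.85×10⁻⁵ /K
Net overflow = V₀(β_liq − 3α_cont)ΔT
β − 3α = 9.62×10⁻⁴ − 2.85×10⁻⁵ = 9.335×10⁻⁴ /K; ΔT = 18.43 K
ΔV = 1540 × 9.335×10⁻⁴ × 18.43 = 26.5 cm³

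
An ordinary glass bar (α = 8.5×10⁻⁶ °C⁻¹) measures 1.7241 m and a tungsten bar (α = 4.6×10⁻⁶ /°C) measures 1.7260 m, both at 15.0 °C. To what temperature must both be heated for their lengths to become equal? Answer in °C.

L₁(1 + α₁ΔT) = L₂(1 + α₂ΔT) ⇒ ΔT = (L₂ − L₁)/(α₁L₁ − α₂L₂)
L₂ − L₁ = 1.7260 − 1.7241 = 1.90×10⁻³ m
α₁L₁ − α₂L₂ = 8.5×10⁻⁶×1.7241 − 4.6×10⁻⁶×1.7260 = 6.71525×10⁻⁶ m/K
ΔT = 1.90×10⁻³ / 6.71525×10⁻⁶ = 282.938 K
T = 15.0 + 282.938 = 297.938 °C

T = 297.9 °C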